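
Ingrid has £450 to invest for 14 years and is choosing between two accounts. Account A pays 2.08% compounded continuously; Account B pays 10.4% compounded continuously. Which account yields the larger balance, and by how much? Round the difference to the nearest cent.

Account A growth factor: e^(0.0208·14) = e^0.2912 ≈ 1.33803216; balance ≈ 602.1145.
Account B growth factor: e^(0.104·14) = e^1.456 ≈ 4.288770092; balance ≈ 1,929.9465.
Account B is larger by 1,327.8321.

Account B, by £1,327.83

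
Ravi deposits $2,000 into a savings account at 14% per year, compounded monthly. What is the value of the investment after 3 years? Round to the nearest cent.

$3,036.53

Periodic rate = 14%/12 = 0.0116667; periods = 12·3 = 36.
A = 2,000·(1 + 0.14/12)^36 ≈ 2,000·1.518265994 ≈ 3,036.5320.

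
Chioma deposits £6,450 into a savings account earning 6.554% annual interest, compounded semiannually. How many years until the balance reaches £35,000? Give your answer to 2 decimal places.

We need (1 + 0.03277)^(2t) = 5.4264, so 2t = ln 5.4264 / ln 1.03277 ≈ 52.4513.
t ≈ 52.4513/2 = 26.2257 years.

26.23 years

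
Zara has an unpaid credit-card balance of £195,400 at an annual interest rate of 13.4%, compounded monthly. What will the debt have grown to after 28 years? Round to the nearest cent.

£8,153,925.36

Periodic rate = 13.4%/12 = 0.0111667; periods = 12·28 = 336.
A = 195,400·(1 + 0.134/12)^336 ≈ 195,400·41.72940307265 ≈ 8,153,925.3604.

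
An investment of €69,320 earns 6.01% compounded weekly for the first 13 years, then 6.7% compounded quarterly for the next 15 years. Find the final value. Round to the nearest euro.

After 13 years at 6.01%: 69,320 × 2.18332478638 ≈ 151,348.0742.
Then 15 years at 6.7%: 151,348.0742 × 2.70926112011 ≈ 410,041.4530.

€410,041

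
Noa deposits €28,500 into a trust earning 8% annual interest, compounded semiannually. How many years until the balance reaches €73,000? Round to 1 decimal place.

(1 + 0.04)^(2t) = 73,000/28,500 = 2.5614.
2t·ln(1 + 0.04) = ln(2.5614); 2t = 0.94056/0.0392207 ≈ 23.9811.
t ≈ 11.9905 years.

12.0 years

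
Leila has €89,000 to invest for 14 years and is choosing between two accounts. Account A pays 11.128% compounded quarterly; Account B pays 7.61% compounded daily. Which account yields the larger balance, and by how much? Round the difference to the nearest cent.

A: (1 + 0.02782)^56 ≈ 4.64895771806, so 89,000 × 4.64895771806 ≈ 413,757.2369.
B: (1 + 0.0761/365)^5110 ≈ 2.90167730588, so 89,000 × 2.90167730588 ≈ 258,249.2802.
Difference ≈ 155,507.9567 in favor of A.

Account A, by €155,507.96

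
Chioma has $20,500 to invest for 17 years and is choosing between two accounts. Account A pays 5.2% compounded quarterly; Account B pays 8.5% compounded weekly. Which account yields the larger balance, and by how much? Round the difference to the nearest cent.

Account A growth factor: (1 + 0.013)^68 ≈ 2.4068126448; balance ≈ 49,339.6592.
Account B growth factor: (1 + 0.085/52)^884 ≈ 4.2368508779; balance ≈ 86,855.4430.
Account B is larger by 37,515.7838.

Account B, by $37,515.78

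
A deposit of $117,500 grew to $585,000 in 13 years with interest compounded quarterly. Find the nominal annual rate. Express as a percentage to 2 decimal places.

12.54%

The 52-period growth factor is 585,000/117,500 = 4.97872.
r/4 = 4.97872^(1/52) − 1 ≈ 0.0313501, so r ≈ 4·0.0313501 = 12.54004%.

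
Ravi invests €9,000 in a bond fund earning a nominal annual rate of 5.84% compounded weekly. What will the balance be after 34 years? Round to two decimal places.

Growth factor = (1 + 0.0584/52)^1768 ≈ 7.2753057767.
A ≈ 9,000 × 7.2753057767 ≈ 65,477.7520.

€65,477.75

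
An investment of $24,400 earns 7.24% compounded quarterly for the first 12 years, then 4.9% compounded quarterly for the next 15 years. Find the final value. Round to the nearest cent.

$119,838.94

Phase 1: 24,400·(1 + 0.0181)^48 ≈ 57,720.5983.
Phase 2: 57,720.5983·(1 + 0.01225)^60 ≈ 119,838.9376.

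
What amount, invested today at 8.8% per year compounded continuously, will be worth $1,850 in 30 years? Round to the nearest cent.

P = A·e^(−rt) = 1,850·e^(−2.64).
e^(−2.64) ≈ 0.07136126956, so P ≈ 132.0183.

$132.02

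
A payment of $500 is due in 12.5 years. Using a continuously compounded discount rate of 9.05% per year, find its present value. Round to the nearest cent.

$161.31

P = A·e^(−rt) = 500·e^(−1.13125).
e^(−1.13125) ≈ 0.322629717, so P ≈ 161.3149.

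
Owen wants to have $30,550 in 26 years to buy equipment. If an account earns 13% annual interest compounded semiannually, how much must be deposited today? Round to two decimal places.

$1,155.66

Periodic rate = 13%/2 = 0.065; 52 periods.
P = 30,550/(1 + 0.065)^52 ≈ 30,550/26.435017624 ≈ 1,155.6641.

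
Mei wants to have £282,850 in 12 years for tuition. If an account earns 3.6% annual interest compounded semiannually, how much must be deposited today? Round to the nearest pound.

£184,336

Periodic rate = 3.6%/2 = 0.018; 24 periods.
P = 282,850/(1 + 0.018)^24 ≈ 282,850/1.53442855535 ≈ 184,335.7249.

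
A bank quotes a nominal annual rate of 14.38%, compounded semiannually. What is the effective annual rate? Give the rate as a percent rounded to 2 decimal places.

EAR = (1 + 14.38%/2)^2 − 1 = (1 + 0.0719)^2 − 1.
(1 + 0.0719)^2 ≈ 1.14897, so EAR ≈ 14.89696%.

14.90%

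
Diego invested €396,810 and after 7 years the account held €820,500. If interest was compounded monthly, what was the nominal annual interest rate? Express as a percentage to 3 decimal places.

The 84-period growth factor is 820,500/396,810 = 2.06774.
r/12 = 2.06774^(1/84) − 1 ≈ 0.00868579, so r ≈ 12·0.00868579 = 10.42295%.

10.423%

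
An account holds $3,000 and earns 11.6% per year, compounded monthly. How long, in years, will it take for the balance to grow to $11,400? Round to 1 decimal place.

(1 + 0.00966667)^(12t) = 11,400/3,000 = 3.8.
12t·ln(1 + 0.00966667) = ln(3.8); 12t = 1.335/0.00962024 ≈ 138.7700.
t ≈ 11.5642 years.

11.6 years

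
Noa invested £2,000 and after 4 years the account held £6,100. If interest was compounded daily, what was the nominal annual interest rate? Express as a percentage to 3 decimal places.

27.889%

The 1460-period growth factor is 6,100/2,000 = 3.05.
r/365 = 3.05^(1/1460) − 1 ≈ 0.000764087, so r ≈ 365·0.000764087 = 27.88919%.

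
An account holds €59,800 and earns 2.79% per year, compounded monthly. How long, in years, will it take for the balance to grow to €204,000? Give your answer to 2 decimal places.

(1 + 0.002325)^(12t) = 204,000/59,800 = 3.4114.
12t·ln(1 + 0.002325) = ln(3.4114); 12t = 1.2271/0.0023223 ≈ 528.4044.
t ≈ 44.0337 years.

44.03 years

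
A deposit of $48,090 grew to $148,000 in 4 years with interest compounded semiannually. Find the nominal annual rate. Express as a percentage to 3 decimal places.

30.174%

(1 + r/2)^8 = 148,000/48,090 = 3.07756.
1 + r/2 = 3.07756^(1/8) ≈ 1.150869, so r/2 ≈ 0.150869.
r ≈ 2·0.150869 = 30.17379%.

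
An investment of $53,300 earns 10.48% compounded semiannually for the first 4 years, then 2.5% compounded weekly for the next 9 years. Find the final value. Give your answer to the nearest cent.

After 4 years at 10.48%: 53,300 × 1.50468889338 ≈ 80,199.9180.
Then 9 years at 2.5%: 80,199.9180 × 1.25225500592 ≈ 100,430.7488.

$100,430.75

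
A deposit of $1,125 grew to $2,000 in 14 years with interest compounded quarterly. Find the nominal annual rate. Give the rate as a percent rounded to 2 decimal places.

The 56-period growth factor is 2,000/1,125 = 1.77778.
r/4 = 1.77778^(1/56) − 1 ≈ 0.0103273, so r ≈ 4·0.0103273 = 4.13093%.

4.13%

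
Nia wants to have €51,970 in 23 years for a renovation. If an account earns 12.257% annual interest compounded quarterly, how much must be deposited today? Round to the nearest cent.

€3,234.54

Growth factor = (1 + 0.0306425)^92 ≈ 16.067205419.
P = 51,970/16.067205419 ≈ 3,234.5388.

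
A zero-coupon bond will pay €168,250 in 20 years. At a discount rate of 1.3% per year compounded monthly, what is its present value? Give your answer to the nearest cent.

Growth factor = (1 + 0.013/12)^240 ≈ 1.29674758033.
P = 168,250/1.29674758033 ≈ 129,747.6876.

€129,747.69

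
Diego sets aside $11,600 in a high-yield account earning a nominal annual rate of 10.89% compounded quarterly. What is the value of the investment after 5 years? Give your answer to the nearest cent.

$19,850.42

Growth factor = (1 + 0.027225)^20 ≈ 1.7112427027.
A ≈ 11,600 × 1.7112427027 ≈ 19,850.4154.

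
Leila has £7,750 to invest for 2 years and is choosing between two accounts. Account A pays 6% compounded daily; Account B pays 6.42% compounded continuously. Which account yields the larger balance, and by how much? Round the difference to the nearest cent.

Account B, by £73.80

A: (1 + 0.06/365)^730 ≈ 1.127485732, so 7,750 × 1.127485732 ≈ 8,738.0144.
B: e^(0.0642·2) = e^0.1284 ≈ 1.137007715, so 7,750 × 1.137007715 ≈ 8,811.8098.
Difference ≈ 73.7954 in favor of B.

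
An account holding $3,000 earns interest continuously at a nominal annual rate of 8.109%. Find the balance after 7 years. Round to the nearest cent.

A = P·e^(rt) = 3,000·e^(0.08109·7) = 3,000·e^0.56763.
e^0.56763 ≈ 1.764081221, so A ≈ 5,292.2437.

$5,292.24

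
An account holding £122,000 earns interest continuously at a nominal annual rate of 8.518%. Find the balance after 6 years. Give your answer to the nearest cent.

£203,385.06

A = P·e^(rt) = 122,000·e^(0.08518·6) = 122,000·e^0.51108.
e^0.51108 ≈ 1.66709068098, so A ≈ 203,385.0631.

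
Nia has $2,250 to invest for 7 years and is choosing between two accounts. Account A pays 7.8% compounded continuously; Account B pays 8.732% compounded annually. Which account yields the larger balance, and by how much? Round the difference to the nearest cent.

Account B, by $158.57

A: e^(0.078·7) = e^0.546 ≈ 1.726333853, so 2,250 × 1.726333853 ≈ 3,884.2512.
B: (1 + 0.08732)^7 ≈ 1.796807845, so 2,250 × 1.796807845 ≈ 4,042.8177.
Difference ≈ 158.5665 in favor of B.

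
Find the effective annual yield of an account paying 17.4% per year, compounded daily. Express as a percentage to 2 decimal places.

One year is 365 periods at 0.000476712 each: (1 + 0.000476712)^365 ≈ 1.190006.
EAR = 1.190006 − 1 ≈ 19.00062%.

19.00%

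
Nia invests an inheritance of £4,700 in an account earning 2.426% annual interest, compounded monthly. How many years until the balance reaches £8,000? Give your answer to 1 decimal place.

We need (1 + 0.00202167)^(12t) = 1.7021, so 12t = ln 1.7021 / ln 1.002022 ≈ 263.3552.
t ≈ 263.3552/12 = 21.9463 years.

21.9 years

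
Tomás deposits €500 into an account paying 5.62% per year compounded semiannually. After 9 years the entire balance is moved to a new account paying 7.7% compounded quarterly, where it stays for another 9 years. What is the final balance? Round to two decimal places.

Phase 1: 500·(1 + 0.0281)^18 ≈ 823.3917.
Phase 2: 823.3917·(1 + 0.01925)^36 ≈ 1,635.7329.

€1,635.73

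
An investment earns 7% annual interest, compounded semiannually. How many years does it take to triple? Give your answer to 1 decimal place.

16.0 years

(1 + 0.035)^(2t) = 3.
2t = ln 3 / ln(1 + 0.035) ≈ 1.0986/0.0344014 ≈ 31.9351.
t ≈ 15.9675.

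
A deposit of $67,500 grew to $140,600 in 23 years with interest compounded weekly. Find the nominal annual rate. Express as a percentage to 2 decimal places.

3.19%

The 1196-period growth factor is 140,600/67,500 = 2.08296.
r/52 = 2.08296^(1/1196) − 1 ≈ 0.000613726, so r ≈ 52·0.000613726 = 3.19138%.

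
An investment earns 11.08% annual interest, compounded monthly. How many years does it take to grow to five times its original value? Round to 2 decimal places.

14.59 years

(1 + 0.00923333)^(12t) = 5.
12t = ln 5 / ln(1 + 0.00923333) ≈ 1.6094/0.00919097 ≈ 175.1108.
t ≈ 14.5926.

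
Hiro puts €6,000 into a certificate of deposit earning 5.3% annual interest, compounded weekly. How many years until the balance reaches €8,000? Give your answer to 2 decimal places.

5.43 years

We need (1 + 0.00101923)^(52t) = 1.3333, so 52t = ln 1.3333 / ln 1.001019 ≈ 282.3979.
t ≈ 282.3979/52 = 5.4307 years.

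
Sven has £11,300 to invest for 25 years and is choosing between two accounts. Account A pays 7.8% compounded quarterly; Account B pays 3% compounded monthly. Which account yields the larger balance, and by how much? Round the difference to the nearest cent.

A: (1 + 0.0195)^100 ≈ 6.897997163, so 11,300 × 6.897997163 ≈ 77,947.3679.
B: (1 + 0.0025)^300 ≈ 2.1150195577, so 11,300 × 2.1150195577 ≈ 23,899.7210.
Difference ≈ 54,047.6469 in favor of A.

Account A, by £54,047.65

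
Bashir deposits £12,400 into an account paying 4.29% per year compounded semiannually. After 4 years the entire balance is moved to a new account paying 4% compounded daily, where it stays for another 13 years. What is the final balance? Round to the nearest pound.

£24,716

Phase 1: 12,400·(1 + 0.02145)^8 ≈ 14,694.6277.
Phase 2: 14,694.6277·(1 + 0.04/365)^4745 ≈ 24,716.0659.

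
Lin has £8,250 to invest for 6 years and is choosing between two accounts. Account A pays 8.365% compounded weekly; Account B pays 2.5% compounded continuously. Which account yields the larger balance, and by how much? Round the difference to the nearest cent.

Account A, by £4,037.19

A: (1 + 0.08365/52)^312 ≈ 1.6511908267, so 8,250 × 1.6511908267 ≈ 13,622.3243.
B: e^(0.025·6) = e^0.15 ≈ 1.161834243, so 8,250 × 1.161834243 ≈ 9,585.1325.
Difference ≈ 4,037.1918 in favor of A.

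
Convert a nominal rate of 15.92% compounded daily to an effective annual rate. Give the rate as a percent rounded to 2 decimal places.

One year is 365 periods at 0.000436164 each: (1 + 0.000436164)^365 ≈ 1.172532.
EAR = 1.172532 − 1 ≈ 17.25317%.

17.25%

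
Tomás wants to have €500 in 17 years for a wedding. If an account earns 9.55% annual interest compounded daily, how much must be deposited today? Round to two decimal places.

Growth factor = (1 + 0.0955/365)^6205 ≈ 5.06973044.
P = 500/5.06973044 ≈ 98.6246.

€98.62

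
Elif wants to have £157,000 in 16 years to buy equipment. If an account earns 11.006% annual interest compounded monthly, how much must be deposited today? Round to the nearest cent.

Growth factor = (1 + 0.11006/12)^192 ≈ 5.77150899598.
P = 157,000/5.77150899598 ≈ 27,202.5912.

£27,202.59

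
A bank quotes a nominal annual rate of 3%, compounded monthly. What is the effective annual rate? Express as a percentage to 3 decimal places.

3.042%

One year is 12 periods at 0.0025 each: (1 + 0.0025)^12 ≈ 1.030416.
EAR = 1.030416 − 1 ≈ 3.04160%.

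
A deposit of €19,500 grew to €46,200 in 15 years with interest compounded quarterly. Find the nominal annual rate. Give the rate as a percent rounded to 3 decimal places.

5.792%

(1 + r/4)^60 = 46,200/19,500 = 2.36923.
1 + r/4 = 2.36923^(1/60) ≈ 1.01448, so r/4 ≈ 0.0144799.
r ≈ 4·0.0144799 = 5.79197%.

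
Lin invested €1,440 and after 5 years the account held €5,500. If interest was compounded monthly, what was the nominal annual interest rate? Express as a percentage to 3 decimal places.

27.104%

The 60-period growth factor is 5,500/1,440 = 3.81944.
r/12 = 3.81944^(1/60) − 1 ≈ 0.0225864, so r ≈ 12·0.0225864 = 27.10365%.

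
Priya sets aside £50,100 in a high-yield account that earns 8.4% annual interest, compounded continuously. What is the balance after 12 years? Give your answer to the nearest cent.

A = P·e^(rt) = 50,100·e^(0.084·12) = 50,100·e^1.008.
e^1.008 ≈ 2.74011530053, so A ≈ 137,279.7766.

£137,279.78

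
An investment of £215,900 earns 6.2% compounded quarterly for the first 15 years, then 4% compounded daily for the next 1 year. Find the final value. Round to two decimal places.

£565,482.45

After 15 years at 6.2%: 215,900 × 2.51649263941 ≈ 543,310.7608.
Then 1 years at 4%: 543,310.7608 × 1.04080849313 ≈ 565,482.4543.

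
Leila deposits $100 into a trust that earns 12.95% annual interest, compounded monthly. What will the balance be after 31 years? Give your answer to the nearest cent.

$5,421.69

Growth factor = (1 + 0.1295/12)^372 ≈ 54.21691906.
A ≈ 100 × 54.21691906 ≈ 5,421.6919.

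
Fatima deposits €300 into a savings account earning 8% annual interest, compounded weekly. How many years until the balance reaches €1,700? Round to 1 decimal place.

21.7 years

We need (1 + 0.00153846)^(52t) = 5.6667, so 52t = ln 5.6667 / ln 1.001538 ≈ 1128.3578.
t ≈ 1128.3578/52 = 21.6992 years.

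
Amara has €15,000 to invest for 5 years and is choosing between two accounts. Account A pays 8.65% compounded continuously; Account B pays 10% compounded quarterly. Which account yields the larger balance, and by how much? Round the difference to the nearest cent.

Account A growth factor: e^(0.0865·5) = e^0.4325 ≈ 1.5411054753; balance ≈ 23,116.5821.
Account B growth factor: (1 + 0.025)^20 ≈ 1.6386164403; balance ≈ 24,579.2466.
Account B is larger by 1,462.6645.

Account B, by €1,462.66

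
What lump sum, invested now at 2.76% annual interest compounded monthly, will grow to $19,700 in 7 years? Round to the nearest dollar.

Growth factor = (1 + 0.0023)^84 ≈ 1.2128563046.
P = 19,700/1.2128563046 ≈ 16,242.6496.

$16,243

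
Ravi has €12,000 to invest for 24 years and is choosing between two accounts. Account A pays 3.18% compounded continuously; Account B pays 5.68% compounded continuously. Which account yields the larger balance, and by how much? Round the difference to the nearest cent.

Account B, by €21,162.62

Account A growth factor: e^(0.0318·24) = e^0.7632 ≈ 2.1451296641; balance ≈ 25,741.5560.
Account B growth factor: e^(0.0568·24) = e^1.3632 ≈ 3.9086810902; balance ≈ 46,904.1731.
Account B is larger by 21,162.6171.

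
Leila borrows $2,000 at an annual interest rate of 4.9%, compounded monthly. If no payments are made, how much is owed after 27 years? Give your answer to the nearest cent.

Periodic rate = 4.9%/12 = 0.00408333; periods = 12·27 = 324.
A = 2,000·(1 + 0.049/12)^324 ≈ 2,000·3.744567809 ≈ 7,489.1356.

$7,489.14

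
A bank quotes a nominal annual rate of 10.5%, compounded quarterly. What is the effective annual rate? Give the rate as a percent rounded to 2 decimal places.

10.92%

EAR = (1 + 10.5%/4)^4 − 1 = (1 + 0.02625)^4 − 1.
(1 + 0.02625)^4 ≈ 1.109207, so EAR ≈ 10.92072%.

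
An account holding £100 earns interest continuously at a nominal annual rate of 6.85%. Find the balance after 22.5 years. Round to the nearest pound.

A = P·e^(rt) = 100·e^(0.0685·22.5) = 100·e^1.54125.
e^1.54125 ≈ 4.67042465, so A ≈ 467.0425.

£467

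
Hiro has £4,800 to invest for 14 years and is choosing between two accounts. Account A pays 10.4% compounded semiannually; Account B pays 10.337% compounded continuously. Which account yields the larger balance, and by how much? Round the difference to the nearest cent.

Account A growth factor: (1 + 0.052)^28 ≈ 4.1346686855; balance ≈ 19,846.4097.
Account B growth factor: e^(0.10337·14) = e^1.44718 ≈ 4.2511094673; balance ≈ 20,405.3254.
Account B is larger by 558.9158.

Account B, by £558.92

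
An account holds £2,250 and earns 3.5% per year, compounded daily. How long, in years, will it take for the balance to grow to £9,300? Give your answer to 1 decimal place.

40.5 years

We need (1 + 0.0000958904)^(365t) = 4.1333, so 365t = ln 4.1333 / ln 1.000096 ≈ 14799.7303.
t ≈ 14799.7303/365 = 40.5472 years.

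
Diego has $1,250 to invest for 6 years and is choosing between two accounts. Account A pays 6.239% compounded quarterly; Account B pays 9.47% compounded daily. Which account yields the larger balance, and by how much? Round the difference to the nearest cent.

A: (1 + 0.0155975)^24 ≈ 1.449836254, so 1,250 × 1.449836254 ≈ 1,812.2953.
B: (1 + 0.0947/365)^2190 ≈ 1.764956956, so 1,250 × 1.764956956 ≈ 2,206.1962.
Difference ≈ 393.9009 in favor of B.

Account B, by $393.90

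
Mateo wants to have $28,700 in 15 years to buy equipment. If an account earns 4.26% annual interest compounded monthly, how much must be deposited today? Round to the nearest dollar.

$15,166

Growth factor = (1 + 0.00355)^180 ≈ 1.8924427449.
P = 28,700/1.8924427449 ≈ 15,165.5843.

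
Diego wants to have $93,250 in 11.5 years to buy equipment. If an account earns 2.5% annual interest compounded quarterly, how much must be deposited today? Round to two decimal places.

$70,012.85

Periodic rate = 2.5%/4 = 0.00625; 46 periods.
P = 93,250/(1 + 0.00625)^46 ≈ 93,250/1.3318983941 ≈ 70,012.8481.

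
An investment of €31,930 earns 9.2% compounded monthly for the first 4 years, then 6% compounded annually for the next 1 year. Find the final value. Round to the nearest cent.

€48,833.25

Phase 1: 31,930·(1 + 0.092/12)^48 ≈ 46,069.1030.
Phase 2: 46,069.1030·(1 + 0.06)^1 ≈ 48,833.2492.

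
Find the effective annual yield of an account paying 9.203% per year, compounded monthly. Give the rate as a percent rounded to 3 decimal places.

9.601%

EAR = (1 + 9.203%/12)^12 − 1 = (1 + 0.00766917)^12 − 1.
(1 + 0.00766917)^12 ≈ 1.096013, so EAR ≈ 9.60128%.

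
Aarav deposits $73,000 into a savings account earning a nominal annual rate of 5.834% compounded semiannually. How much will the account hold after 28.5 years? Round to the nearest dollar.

Growth factor = (1 + 0.02917)^57 ≈ 5.14950798072.
A ≈ 73,000 × 5.14950798072 ≈ 375,914.0826.

$375,914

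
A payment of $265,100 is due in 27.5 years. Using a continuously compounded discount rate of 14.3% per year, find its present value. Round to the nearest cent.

$5,194.54

P = A·e^(−rt) = 265,100·e^(−3.9325).
e^(−3.9325) ≈ 0.019594624707, so P ≈ 5,194.5350.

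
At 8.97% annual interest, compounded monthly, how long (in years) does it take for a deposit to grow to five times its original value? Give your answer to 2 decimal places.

(1 + 0.007475)^(12t) = 5.
12t = ln 5 / ln(1 + 0.007475) ≈ 1.6094/0.0074472 ≈ 216.1131.
t ≈ 18.0094.

18.01 years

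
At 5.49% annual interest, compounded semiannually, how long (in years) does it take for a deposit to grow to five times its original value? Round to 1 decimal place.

(1 + 0.02745)^(2t) = 5.
2t = ln 5 / ln(1 + 0.02745) ≈ 1.6094/0.02708 ≈ 59.4327.
t ≈ 29.7164.

29.7 years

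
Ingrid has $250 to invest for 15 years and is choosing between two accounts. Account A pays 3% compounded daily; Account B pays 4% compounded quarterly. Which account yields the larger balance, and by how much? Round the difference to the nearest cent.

Account B, by $62.10

Account A growth factor: (1 + 0.03/365)^5475 ≈ 1.56828318; balance ≈ 392.0708.
Account B growth factor: (1 + 0.01)^60 ≈ 1.8166967; balance ≈ 454.1742.
Account B is larger by 62.1034.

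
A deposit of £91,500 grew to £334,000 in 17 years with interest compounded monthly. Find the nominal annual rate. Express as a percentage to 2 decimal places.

7.64%

(1 + r/12)^204 = 334,000/91,500 = 3.65027.
1 + r/12 = 3.65027^(1/204) ≈ 1.006367, so r/12 ≈ 0.00636725.
r ≈ 12·0.00636725 = 7.64070%.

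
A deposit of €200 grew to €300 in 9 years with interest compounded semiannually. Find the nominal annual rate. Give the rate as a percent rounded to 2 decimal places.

4.56%

The 18-period growth factor is 300/200 = 1.5.
r/2 = 1.5^(1/18) − 1 ≈ 0.0227815, so r ≈ 2·0.0227815 = 4.55629%.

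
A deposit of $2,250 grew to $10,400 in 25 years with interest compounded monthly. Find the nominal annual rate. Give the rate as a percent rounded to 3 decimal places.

The 300-period growth factor is 10,400/2,250 = 4.62222.
r/12 = 4.62222^(1/300) − 1 ≈ 0.00511596, so r ≈ 12·0.00511596 = 6.13915%.

6.139%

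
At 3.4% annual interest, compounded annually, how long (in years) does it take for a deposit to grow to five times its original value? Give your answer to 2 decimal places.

48.14 years

(1 + 0.034)^t = 5.
t = ln 5 / ln(1 + 0.034) ≈ 1.6094/0.0334348 ≈ 48.1366.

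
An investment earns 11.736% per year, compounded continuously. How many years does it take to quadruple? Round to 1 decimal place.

e^(0.11736t) = 4, so 0.11736t = ln 4 ≈ 1.3863.
t ≈ 1.3863/0.11736 ≈ 11.8123.

11.8 years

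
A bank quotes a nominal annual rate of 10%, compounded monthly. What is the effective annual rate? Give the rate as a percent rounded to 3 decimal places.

EAR = (1 + 10%/12)^12 − 1 = (1 + 0.00833333)^12 − 1.
(1 + 0.00833333)^12 ≈ 1.104713, so EAR ≈ 10.47131%.

10.471%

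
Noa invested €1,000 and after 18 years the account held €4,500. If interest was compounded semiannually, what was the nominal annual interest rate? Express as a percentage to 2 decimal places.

(1 + r/2)^36 = 4,500/1,000 = 4.5.
1 + r/2 = 4.5^(1/36) ≈ 1.042665, so r/2 ≈ 0.042665.
r ≈ 2·0.042665 = 8.53300%.

8.53%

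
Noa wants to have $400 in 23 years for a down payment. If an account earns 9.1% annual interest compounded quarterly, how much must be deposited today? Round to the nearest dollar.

Growth factor = (1 + 0.02275)^92 ≈ 7.92123525.
P = 400/7.92123525 ≈ 50.4972.

$50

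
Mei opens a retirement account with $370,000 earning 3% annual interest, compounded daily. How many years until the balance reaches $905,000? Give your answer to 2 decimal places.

(1 + 0.0000821918)^(365t) = 905,000/370,000 = 2.4459.
365t·ln(1 + 0.0000821918) = ln(2.4459); 365t = 0.89443/8.21884e-05 ≈ 10882.7025.
t ≈ 29.8156 years.

29.82 years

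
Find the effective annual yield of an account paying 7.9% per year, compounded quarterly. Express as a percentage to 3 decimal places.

One year is 4 periods at 0.01975 each: (1 + 0.01975)^4 ≈ 1.081371.
EAR = 1.081371 − 1 ≈ 8.13713%.

8.137%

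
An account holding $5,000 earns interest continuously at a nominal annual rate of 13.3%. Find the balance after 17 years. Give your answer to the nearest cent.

A = P·e^(rt) = 5,000·e^(0.133·17) = 5,000·e^2.261.
e^2.261 ≈ 9.5926770491, so A ≈ 47,963.3852.

$47,963.39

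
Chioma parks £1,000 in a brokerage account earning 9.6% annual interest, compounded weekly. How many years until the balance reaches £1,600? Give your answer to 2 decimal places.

4.90 years

We need (1 + 0.00184615)^(52t) = 1.6, so 52t = ln 1.6 / ln 1.001846 ≈ 254.8202.
t ≈ 254.8202/52 = 4.9004 years.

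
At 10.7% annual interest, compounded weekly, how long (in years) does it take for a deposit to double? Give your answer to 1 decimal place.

6.5 years

(1 + 0.00205769)^(52t) = 2.
52t = ln 2 / ln(1 + 0.00205769) ≈ 0.69315/0.00205558 ≈ 337.2030.
t ≈ 6.4847.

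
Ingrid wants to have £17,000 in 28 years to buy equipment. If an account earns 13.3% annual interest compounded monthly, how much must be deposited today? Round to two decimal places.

£418.83

Periodic rate = 13.3%/12 = 0.0110833; 336 periods.
P = 17,000/(1 + 0.133/12)^336 ≈ 17,000/40.589688749 ≈ 418.8256.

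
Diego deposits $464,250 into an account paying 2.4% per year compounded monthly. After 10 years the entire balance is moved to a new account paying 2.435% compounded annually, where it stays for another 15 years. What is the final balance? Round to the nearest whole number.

$846,455

After 10 years at 2.4%: 464,250 × 1.27094449323 ≈ 590,035.9810.
Then 15 years at 2.435%: 590,035.9810 × 1.43458265821 ≈ 846,455.3860.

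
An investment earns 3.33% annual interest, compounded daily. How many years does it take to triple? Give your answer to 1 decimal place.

(1 + 0.0000912329)^(365t) = 3.
365t = ln 3 / ln(1 + 0.0000912329) ≈ 1.0986/9.12287e-05 ≈ 12042.3957.
t ≈ 32.9929.

33.0 years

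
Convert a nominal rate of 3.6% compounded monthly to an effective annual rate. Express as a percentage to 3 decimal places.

EAR = (1 + 3.6%/12)^12 − 1 = (1 + 0.003)^12 − 1.
(1 + 0.003)^12 ≈ 1.0366, so EAR ≈ 3.66000%.

3.660%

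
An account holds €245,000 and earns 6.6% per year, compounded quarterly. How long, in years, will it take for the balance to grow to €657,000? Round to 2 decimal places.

15.07 years

We need (1 + 0.0165)^(4t) = 2.6816, so 4t = ln 2.6816 / ln 1.0165 ≈ 60.2752.
t ≈ 60.2752/4 = 15.0688 years.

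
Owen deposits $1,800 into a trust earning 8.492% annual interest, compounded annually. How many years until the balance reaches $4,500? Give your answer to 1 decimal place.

(1 + 0.08492)^t = 4,500/1,800 = 2.5.
t·ln(1 + 0.08492) = ln(2.5); t = 0.91629/0.0815063 ≈ 11.2420.

11.2 years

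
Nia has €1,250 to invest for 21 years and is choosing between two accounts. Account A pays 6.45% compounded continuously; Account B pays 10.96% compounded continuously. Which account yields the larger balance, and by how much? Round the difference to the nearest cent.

Account A growth factor: e^(0.0645·21) = e^1.3545 ≈ 3.874823061; balance ≈ 4,843.5288.
Account B growth factor: e^(0.1096·21) = e^2.3016 ≈ 9.9901539205; balance ≈ 12,487.6924.
Account B is larger by 7,644.1636.

Account B, by €7,644.16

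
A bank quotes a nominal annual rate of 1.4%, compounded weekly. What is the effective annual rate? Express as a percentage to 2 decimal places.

EAR = (1 + 1.4%/52)^52 − 1 = (1 + 0.000269231)^52 − 1.
(1 + 0.000269231)^52 ≈ 1.014097, so EAR ≈ 1.40965%.

1.41%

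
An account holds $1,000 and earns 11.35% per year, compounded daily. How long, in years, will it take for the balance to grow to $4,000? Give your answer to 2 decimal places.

12.22 years

(1 + 0.000310959)^(365t) = 4,000/1,000 = 4.
365t·ln(1 + 0.000310959) = ln(4); 365t = 1.3863/0.000310911 ≈ 4458.8204.
t ≈ 12.2159 years.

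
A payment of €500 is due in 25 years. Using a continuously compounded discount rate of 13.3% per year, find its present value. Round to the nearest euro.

€18

P = A·e^(−rt) = 500·e^(−3.325).
e^(−3.325) ≈ 0.0359725188, so P ≈ 17.9863.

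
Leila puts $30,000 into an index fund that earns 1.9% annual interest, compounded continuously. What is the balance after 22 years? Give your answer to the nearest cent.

A = P·e^(rt) = 30,000·e^(0.019·22) = 30,000·e^0.418.
e^0.418 ≈ 1.5189206744, so A ≈ 45,567.6202.

$45,567.62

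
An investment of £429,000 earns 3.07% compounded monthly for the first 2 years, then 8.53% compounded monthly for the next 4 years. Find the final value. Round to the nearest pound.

£640,835

Phase 1: 429,000·(1 + 0.0307/12)^24 ≈ 456,130.2989.
Phase 2: 456,130.2989·(1 + 0.0853/12)^48 ≈ 640,834.7007.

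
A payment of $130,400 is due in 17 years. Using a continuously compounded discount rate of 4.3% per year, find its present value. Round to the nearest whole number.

$62,778

P = A·e^(−rt) = 130,400·e^(−0.731).
e^(−0.731) ≈ 0.481427321974, so P ≈ 62,778.1228.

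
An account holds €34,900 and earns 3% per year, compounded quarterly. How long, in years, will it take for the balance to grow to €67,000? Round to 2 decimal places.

(1 + 0.0075)^(4t) = 67,000/34,900 = 1.9198.
4t·ln(1 + 0.0075) = ln(1.9198); 4t = 0.65221/0.00747201 ≈ 87.2865.
t ≈ 21.8216 years.

21.82 years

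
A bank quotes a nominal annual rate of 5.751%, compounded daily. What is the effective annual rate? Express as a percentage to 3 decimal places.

EAR = (1 + 5.751%/365)^365 − 1 = (1 + 0.000157562)^365 − 1.
(1 + 0.000157562)^365 ≈ 1.059191, so EAR ≈ 5.91911%.

5.919%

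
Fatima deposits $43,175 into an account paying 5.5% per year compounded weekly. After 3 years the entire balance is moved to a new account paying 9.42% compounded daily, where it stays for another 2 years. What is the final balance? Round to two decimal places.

$61,470.05

After 3 years at 5.5%: 43,175 × 1.1792902823 ≈ 50,915.8579.
Then 2 years at 9.42%: 50,915.8579 × 1.2072869992 ≈ 61,470.0533.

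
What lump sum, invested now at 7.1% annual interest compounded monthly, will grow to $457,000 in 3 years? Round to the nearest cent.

Growth factor = (1 + 0.071/12)^36 ≈ 1.23660824985.
P = 457,000/1.23660824985 ≈ 369,559.2360.

$369,559.24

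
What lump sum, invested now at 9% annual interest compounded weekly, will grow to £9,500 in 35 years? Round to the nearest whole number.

Periodic rate = 9%/52 = 0.00173077; 1820 periods.
P = 9,500/(1 + 0.09/52)^1820 ≈ 9,500/23.2726111 ≈ 408.2052.

£408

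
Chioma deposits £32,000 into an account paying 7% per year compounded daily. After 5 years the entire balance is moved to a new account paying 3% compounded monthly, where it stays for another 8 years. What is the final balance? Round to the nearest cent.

After 5 years at 7%: 32,000 × 1.4190199292 ≈ 45,408.6377.
Then 8 years at 3%: 45,408.6377 × 1.270868467 ≈ 57,708.4058.

£57,708.41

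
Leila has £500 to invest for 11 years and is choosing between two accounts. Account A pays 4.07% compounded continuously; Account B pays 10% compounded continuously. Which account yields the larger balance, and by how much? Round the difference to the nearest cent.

Account B, by £719.73

Account A growth factor: e^(0.0407·11) = e^0.4477 ≈ 1.56470921; balance ≈ 782.3546.
Account B growth factor: e^(0.1·11) = e^1.1 ≈ 3.004166024; balance ≈ 1,502.0830.
Account B is larger by 719.7284.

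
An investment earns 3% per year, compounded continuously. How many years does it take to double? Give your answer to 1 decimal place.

e^(0.03t) = 2, so 0.03t = ln 2 ≈ 0.69315.
t ≈ 0.69315/0.03 ≈ 23.1049.

23.1 years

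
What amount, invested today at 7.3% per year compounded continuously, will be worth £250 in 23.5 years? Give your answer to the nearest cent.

£44.97

P = A·e^(−rt) = 250·e^(−1.7155).
e^(−1.7155) ≈ 0.179873761, so P ≈ 44.9684.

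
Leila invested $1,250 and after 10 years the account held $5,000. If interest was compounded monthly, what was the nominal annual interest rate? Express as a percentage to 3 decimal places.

(1 + r/12)^120 = 5,000/1,250 = 4.
1 + r/12 = 4^(1/120) ≈ 1.011619, so r/12 ≈ 0.0116194.
r ≈ 12·0.0116194 = 13.94333%.

13.943%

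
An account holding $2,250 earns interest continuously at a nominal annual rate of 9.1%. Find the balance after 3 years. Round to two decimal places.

$2,956.28

A = P·e^(rt) = 2,250·e^(0.091·3) = 2,250·e^0.273.
e^0.273 ≈ 1.313900245, so A ≈ 2,956.2756.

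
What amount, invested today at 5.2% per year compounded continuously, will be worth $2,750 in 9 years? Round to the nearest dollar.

$1,722

P = A·e^(−rt) = 2,750·e^(−0.468).
e^(−0.468) ≈ 0.6262535237, so P ≈ 1,722.1972.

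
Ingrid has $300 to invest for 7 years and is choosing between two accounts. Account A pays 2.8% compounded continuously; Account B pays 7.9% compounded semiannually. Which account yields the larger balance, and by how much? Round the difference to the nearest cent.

A: e^(0.028·7) = e^0.196 ≈ 1.21652691, so 300 × 1.21652691 ≈ 364.9581.
B: (1 + 0.0395)^14 ≈ 1.72005729, so 300 × 1.72005729 ≈ 516.0172.
Difference ≈ 151.0591 in favor of B.

Account B, by $151.06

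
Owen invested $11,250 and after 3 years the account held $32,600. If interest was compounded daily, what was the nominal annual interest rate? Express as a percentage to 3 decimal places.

35.482%

(1 + r/365)^1095 = 32,600/11,250 = 2.89778.
1 + r/365 = 2.89778^(1/1095) ≈ 1.000972, so r/365 ≈ 0.000972111.
r ≈ 365·0.000972111 = 35.48204%.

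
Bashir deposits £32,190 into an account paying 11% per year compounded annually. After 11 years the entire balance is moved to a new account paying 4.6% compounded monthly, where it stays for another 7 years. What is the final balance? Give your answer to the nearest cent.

£139,910.15

After 11 years at 11%: 32,190 × 3.15175729454 ≈ 101,455.0673.
Then 7 years at 4.6%: 101,455.0673 × 1.3790355886 ≈ 139,910.1485.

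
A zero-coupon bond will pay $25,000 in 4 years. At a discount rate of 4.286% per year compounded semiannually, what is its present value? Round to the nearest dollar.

$21,099

Growth factor = (1 + 0.02143)^8 ≈ 1.1848650071.
P = 25,000/1.1848650071 ≈ 21,099.4500.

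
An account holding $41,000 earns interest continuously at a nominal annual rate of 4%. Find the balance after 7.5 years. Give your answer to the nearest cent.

$55,344.21

A = P·e^(rt) = 41,000·e^(0.04·7.5) = 41,000·e^0.3.
e^0.3 ≈ 1.3498588076, so A ≈ 55,344.2111.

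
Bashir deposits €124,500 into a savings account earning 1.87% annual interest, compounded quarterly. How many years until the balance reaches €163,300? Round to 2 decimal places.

14.54 years

We need (1 + 0.004675)^(4t) = 1.3116, so 4t = ln 1.3116 / ln 1.004675 ≈ 58.1640.
t ≈ 58.1640/4 = 14.5410 years.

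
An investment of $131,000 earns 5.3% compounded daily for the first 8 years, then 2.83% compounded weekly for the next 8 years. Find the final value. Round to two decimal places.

$251,013.06

Phase 1: 131,000·(1 + 0.053/365)^2920 ≈ 200,169.9073.
Phase 2: 200,169.9073·(1 + 0.0283/52)^416 ≈ 251,013.0571.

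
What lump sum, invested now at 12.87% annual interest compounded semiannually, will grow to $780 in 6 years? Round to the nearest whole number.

Periodic rate = 12.87%/2 = 0.06435; 12 periods.
P = 780/(1 + 0.06435)^12 ≈ 780/2.1135551 ≈ 369.0464.

$369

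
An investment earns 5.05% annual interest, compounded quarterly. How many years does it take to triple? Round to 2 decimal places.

(1 + 0.012625)^(4t) = 3.
4t = ln 3 / ln(1 + 0.012625) ≈ 1.0986/0.012546 ≈ 87.5670.
t ≈ 21.8917.

21.89 years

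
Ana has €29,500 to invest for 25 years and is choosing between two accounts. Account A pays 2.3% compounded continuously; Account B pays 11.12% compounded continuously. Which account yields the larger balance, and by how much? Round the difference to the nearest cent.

Account B, by €423,085.77

A: e^(0.023·25) = e^0.575 ≈ 1.7771305269, so 29,500 × 1.7771305269 ≈ 52,425.3505.
B: e^(0.1112·25) = e^2.78 ≈ 16.119020948, so 29,500 × 16.119020948 ≈ 475,511.1180.
Difference ≈ 423,085.7674 in favor of B.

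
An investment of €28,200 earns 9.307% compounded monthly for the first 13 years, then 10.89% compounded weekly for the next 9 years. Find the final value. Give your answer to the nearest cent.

After 13 years at 9.307%: 28,200 × 3.3375673039 ≈ 94,119.3980.
Then 9 years at 10.89%: 94,119.3980 × 2.66199316621 ≈ 250,545.1942.

€250,545.19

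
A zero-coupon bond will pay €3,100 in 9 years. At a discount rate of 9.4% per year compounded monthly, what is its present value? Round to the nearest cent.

Periodic rate = 9.4%/12 = 0.00783333; 108 periods.
P = 3,100/(1 + 0.094/12)^108 ≈ 3,100/2.322638219 ≈ 1,334.6891.

€1,334.69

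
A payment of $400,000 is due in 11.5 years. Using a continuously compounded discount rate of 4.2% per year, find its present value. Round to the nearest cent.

P = A·e^(−rt) = 400,000·e^(−0.483).
e^(−0.483) ≈ 0.616929823374, so P ≈ 246,771.9293.

$246,771.93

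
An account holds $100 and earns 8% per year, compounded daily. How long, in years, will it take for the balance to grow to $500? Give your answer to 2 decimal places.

20.12 years

We need (1 + 0.000219178)^(365t) = 5, so 365t = ln 5 / ln 1.000219 ≈ 7343.8652.
t ≈ 7343.8652/365 = 20.1202 years.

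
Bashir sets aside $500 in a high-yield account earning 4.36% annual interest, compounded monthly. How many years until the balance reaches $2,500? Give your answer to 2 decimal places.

36.98 years

(1 + 0.00363333)^(12t) = 2,500/500 = 5.
12t·ln(1 + 0.00363333) = ln(5); 12t = 1.6094/0.00362675 ≈ 443.7688.
t ≈ 36.9807 years.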